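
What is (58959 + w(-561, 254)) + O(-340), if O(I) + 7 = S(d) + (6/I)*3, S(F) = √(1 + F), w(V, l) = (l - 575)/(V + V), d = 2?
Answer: 55120338/935 + √3 ≈ 58954.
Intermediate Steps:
w(V, l) = (-575 + l)/(2*V) (w(V, l) = (-575 + l)/((2*V)) = (-575 + l)*(1/(2*V)) = (-575 + l)/(2*V))
O(I) = -7 + √3 + 18/I (O(I) = -7 + (√(1 + 2) + (6/I)*3) = -7 + (√3 + 18/I) = -7 + √3 + 18/I)
(58959 + w(-561, 254)) + O(-340) = (58959 + (½)*(-575 + 254)/(-561)) + (-7 + √3 + 18/(-340)) = (58959 + (½)*(-1/561)*(-321)) + (-7 + √3 + 18*(-1/340)) = (58959 + 107/374) + (-7 + √3 - 9/170) = 22050773/374 + (-1199/170 + √3) = 55120338/935 + √3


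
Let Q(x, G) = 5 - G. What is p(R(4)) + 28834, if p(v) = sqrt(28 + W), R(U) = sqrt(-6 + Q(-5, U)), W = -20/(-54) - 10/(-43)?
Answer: 28834 + 2*sqrt(1070958)/387 ≈ 28839.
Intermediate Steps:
W = 700/1161 (W = -20*(-1/54) - 10*(-1/43) = 10/27 + 10/43 = 700/1161 ≈ 0.60293)
R(U) = sqrt(-1 - U) (R(U) = sqrt(-6 + (5 - U)) = sqrt(-1 - U))
p(v) = 2*sqrt(1070958)/387 (p(v) = sqrt(28 + 700/1161) = sqrt(33208/1161) = 2*sqrt(1070958)/387)
p(R(4)) + 28834 = 2*sqrt(1070958)/387 + 28834 = 28834 + 2*sqrt(1070958)/387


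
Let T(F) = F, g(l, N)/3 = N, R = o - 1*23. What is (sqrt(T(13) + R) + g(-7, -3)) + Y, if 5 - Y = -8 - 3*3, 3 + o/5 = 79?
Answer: 13 + sqrt(370) ≈ 32.235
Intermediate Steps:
o = 380 (o = -15 + 5*79 = -15 + 395 = 380)
R = 357 (R = 380 - 1*23 = 380 - 23 = 357)
g(l, N) = 3*N
Y = 22 (Y = 5 - (-8 - 3*3) = 5 - (-8 - 9) = 5 - 1*(-17) = 5 + 17 = 22)
(sqrt(T(13) + R) + g(-7, -3)) + Y = (sqrt(13 + 357) + 3*(-3)) + 22 = (sqrt(370) - 9) + 22 = (-9 + sqrt(370)) + 22 = 13 + sqrt(370)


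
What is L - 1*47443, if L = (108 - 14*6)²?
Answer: -46867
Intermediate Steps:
L = 576 (L = (108 - 84)² = 24² = 576)
L - 1*47443 = 576 - 1*47443 = 576 - 47443 = -46867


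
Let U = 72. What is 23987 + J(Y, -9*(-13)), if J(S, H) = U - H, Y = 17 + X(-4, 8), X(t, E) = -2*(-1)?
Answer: 23942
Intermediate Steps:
X(t, E) = 2
Y = 19 (Y = 17 + 2 = 19)
J(S, H) = 72 - H
23987 + J(Y, -9*(-13)) = 23987 + (72 - (-9)*(-13)) = 23987 + (72 - 1*117) = 23987 + (72 - 117) = 23987 - 45 = 23942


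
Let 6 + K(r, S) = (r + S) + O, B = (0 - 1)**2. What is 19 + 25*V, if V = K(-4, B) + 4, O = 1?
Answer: -81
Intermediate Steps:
B = 1 (B = (-1)**2 = 1)
K(r, S) = -5 + S + r (K(r, S) = -6 + ((r + S) + 1) = -6 + ((S + r) + 1) = -6 + (1 + S + r) = -5 + S + r)
V = -4 (V = (-5 + 1 - 4) + 4 = -8 + 4 = -4)
19 + 25*V = 19 + 25*(-4) = 19 - 100 = -81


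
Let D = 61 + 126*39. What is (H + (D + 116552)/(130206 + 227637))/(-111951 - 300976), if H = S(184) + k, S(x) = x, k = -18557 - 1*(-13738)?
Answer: 29096154/2592333973 ≈ 0.011224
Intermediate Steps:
k = -4819 (k = -18557 + 13738 = -4819)
D = 4975 (D = 61 + 4914 = 4975)
H = -4635 (H = 184 - 4819 = -4635)
(H + (D + 116552)/(130206 + 227637))/(-111951 - 300976) = (-4635 + (4975 + 116552)/(130206 + 227637))/(-111951 - 300976) = (-4635 + 121527/357843)/(-412927) = (-4635 + 121527*(1/357843))*(-1/412927) = (-4635 + 40509/119281)*(-1/412927) = -552826926/119281*(-1/412927) = 29096154/2592333973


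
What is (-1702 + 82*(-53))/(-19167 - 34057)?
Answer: 756/6653 ≈ 0.11363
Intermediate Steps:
(-1702 + 82*(-53))/(-19167 - 34057) = (-1702 - 4346)/(-53224) = -6048*(-1/53224) = 756/6653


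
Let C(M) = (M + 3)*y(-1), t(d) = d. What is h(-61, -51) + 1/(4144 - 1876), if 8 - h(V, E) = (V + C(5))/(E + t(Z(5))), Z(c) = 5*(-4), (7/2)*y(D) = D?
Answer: 1144763/161028 ≈ 7.1091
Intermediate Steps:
y(D) = 2*D/7
Z(c) = -20
C(M) = -6/7 - 2*M/7 (C(M) = (M + 3)*((2/7)*(-1)) = (3 + M)*(-2/7) = -6/7 - 2*M/7)
h(V, E) = 8 - (-16/7 + V)/(-20 + E) (h(V, E) = 8 - (V + (-6/7 - 2/7*5))/(E - 20) = 8 - (V + (-6/7 - 10/7))/(-20 + E) = 8 - (V - 16/7)/(-20 + E) = 8 - (-16/7 + V)/(-20 + E))
h(-61, -51) + 1/(4144 - 1876) = (-1104/7 - 1*(-61) + 8*(-51))/(-20 - 51) + 1/(4144 - 1876) = (-1104/7 + 61 - 408)/(-71) + 1/2268 = -1/71*(-3533/7) + 1/2268 = 3533/497 + 1/2268 = 1144763/161028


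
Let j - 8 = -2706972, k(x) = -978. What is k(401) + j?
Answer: -2707942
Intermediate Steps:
j = -2706964 (j = 8 - 2706972 = -2706964)
k(401) + j = -978 - 2706964 = -2707942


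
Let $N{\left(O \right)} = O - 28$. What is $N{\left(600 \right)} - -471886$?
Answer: $472458$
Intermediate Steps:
$N{\left(O \right)} = -28 + O$ ($N{\left(O \right)} = O - 28 = -28 + O$)
$N{\left(600 \right)} - -471886 = \left(-28 + 600\right) - -471886 = 572 + 471886 = 472458$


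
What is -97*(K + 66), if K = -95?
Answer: 2813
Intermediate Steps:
-97*(K + 66) = -97*(-95 + 66) = -97*(-29) = 2813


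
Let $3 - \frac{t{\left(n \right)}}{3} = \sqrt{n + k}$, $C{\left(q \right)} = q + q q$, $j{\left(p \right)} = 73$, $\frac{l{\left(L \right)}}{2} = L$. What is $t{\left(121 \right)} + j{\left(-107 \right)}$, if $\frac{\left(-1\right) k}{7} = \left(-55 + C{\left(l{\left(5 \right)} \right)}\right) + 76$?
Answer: $82 - 6 i \sqrt{199} \approx 82.0 - 84.64 i$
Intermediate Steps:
$l{\left(L \right)} = 2 L$
$C{\left(q \right)} = q + q^{2}$
$k = -917$ ($k = - 7 \left(\left(-55 + 2 \cdot 5 \left(1 + 2 \cdot 5\right)\right) + 76\right) = - 7 \left(\left(-55 + 10 \left(1 + 10\right)\right) + 76\right) = - 7 \left(\left(-55 + 10 \cdot 11\right) + 76\right) = - 7 \left(\left(-55 + 110\right) + 76\right) = - 7 \left(55 + 76\right) = \left(-7\right) 131 = -917$)
$t{\left(n \right)} = 9 - 3 \sqrt{-917 + n}$ ($t{\left(n \right)} = 9 - 3 \sqrt{n - 917} = 9 - 3 \sqrt{-917 + n}$)
$t{\left(121 \right)} + j{\left(-107 \right)} = \left(9 - 3 \sqrt{-917 + 121}\right) + 73 = \left(9 - 3 \sqrt{-796}\right) + 73 = \left(9 - 3 \cdot 2 i \sqrt{199}\right) + 73 = \left(9 - 6 i \sqrt{199}\right) + 73 = 82 - 6 i \sqrt{199}$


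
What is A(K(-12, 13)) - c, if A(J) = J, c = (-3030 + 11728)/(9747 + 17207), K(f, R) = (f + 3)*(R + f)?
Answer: -125642/13477 ≈ -9.3227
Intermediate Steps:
K(f, R) = (3 + f)*(R + f)
c = 4349/13477 (c = 8698/26954 = 8698*(1/26954) = 4349/13477 ≈ 0.32270)
A(K(-12, 13)) - c = ((-12)² + 3*13 + 3*(-12) + 13*(-12)) - 1*4349/13477 = (144 + 39 - 36 - 156) - 4349/13477 = -9 - 4349/13477 = -125642/13477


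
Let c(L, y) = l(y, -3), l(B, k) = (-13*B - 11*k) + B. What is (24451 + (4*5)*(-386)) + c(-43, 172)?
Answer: 14700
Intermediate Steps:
l(B, k) = -12*B - 11*k
c(L, y) = 33 - 12*y (c(L, y) = -12*y - 11*(-3) = -12*y + 33 = 33 - 12*y)
(24451 + (4*5)*(-386)) + c(-43, 172) = (24451 + (4*5)*(-386)) + (33 - 12*172) = (24451 + 20*(-386)) + (33 - 2064) = (24451 - 7720) - 2031 = 16731 - 2031 = 14700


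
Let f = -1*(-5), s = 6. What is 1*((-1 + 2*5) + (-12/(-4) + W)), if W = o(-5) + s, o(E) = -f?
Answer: 13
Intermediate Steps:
f = 5
o(E) = -5 (o(E) = -1*5 = -5)
W = 1 (W = -5 + 6 = 1)
1*((-1 + 2*5) + (-12/(-4) + W)) = 1*((-1 + 2*5) + (-12/(-4) + 1)) = 1*((-1 + 10) + (-12*(-1)/4 + 1)) = 1*(9 + (-2*(-3/2) + 1)) = 1*(9 + (3 + 1)) = 1*(9 + 4) = 1*13 = 13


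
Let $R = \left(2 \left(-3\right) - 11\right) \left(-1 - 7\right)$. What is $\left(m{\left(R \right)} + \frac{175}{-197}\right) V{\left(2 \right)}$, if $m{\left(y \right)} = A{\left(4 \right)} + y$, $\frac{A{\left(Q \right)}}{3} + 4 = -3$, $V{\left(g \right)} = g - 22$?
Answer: $- \frac{449600}{197} \approx -2282.2$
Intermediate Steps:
$V{\left(g \right)} = -22 + g$
$A{\left(Q \right)} = -21$ ($A{\left(Q \right)} = -12 + 3 \left(-3\right) = -12 - 9 = -21$)
$R = 136$ ($R = \left(-6 - 11\right) \left(-8\right) = \left(-17\right) \left(-8\right) = 136$)
$m{\left(y \right)} = -21 + y$
$\left(m{\left(R \right)} + \frac{175}{-197}\right) V{\left(2 \right)} = \left(\left(-21 + 136\right) + \frac{175}{-197}\right) \left(-22 + 2\right) = \left(115 + 175 \left(- \frac{1}{197}\right)\right) \left(-20\right) = \left(115 - \frac{175}{197}\right) \left(-20\right) = \frac{22480}{197} \left(-20\right) = - \frac{449600}{197}$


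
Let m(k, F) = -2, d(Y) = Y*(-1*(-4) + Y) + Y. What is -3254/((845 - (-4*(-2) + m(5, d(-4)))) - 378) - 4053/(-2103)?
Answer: -1658243/323161 ≈ -5.1313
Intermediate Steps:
d(Y) = Y + Y*(4 + Y) (d(Y) = Y*(4 + Y) + Y = Y + Y*(4 + Y))
-3254/((845 - (-4*(-2) + m(5, d(-4)))) - 378) - 4053/(-2103) = -3254/((845 - (-4*(-2) - 2)) - 378) - 4053/(-2103) = -3254/((845 - (8 - 2)) - 378) - 4053*(-1/2103) = -3254/((845 - 1*6) - 378) + 1351/701 = -3254/((845 - 6) - 378) + 1351/701 = -3254/(839 - 378) + 1351/701 = -3254/461 + 1351/701 = -1658243/323161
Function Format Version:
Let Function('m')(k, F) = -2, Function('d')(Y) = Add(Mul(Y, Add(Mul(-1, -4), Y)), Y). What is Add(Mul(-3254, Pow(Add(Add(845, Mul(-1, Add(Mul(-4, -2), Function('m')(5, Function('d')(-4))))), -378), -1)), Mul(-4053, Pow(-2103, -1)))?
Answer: Rational(-1658243, 323161) ≈ -5.1313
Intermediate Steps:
Function('d')(Y) = Add(Y, Mul(Y, Add(4, Y))) (Function('d')(Y) = Add(Mul(Y, Add(4, Y)), Y) = Add(Y, Mul(Y, Add(4, Y))))
Add(Mul(-3254, Pow(Add(Add(845, Mul(-1, Add(Mul(-4, -2), Function('m')(5, Function('d')(-4))))), -378), -1)), Mul(-4053, Pow(-2103, -1))) = Add(Mul(-3254, Pow(Add(Add(845, Mul(-1, Add(Mul(-4, -2), -2))), -378), -1)), Mul(-4053, Pow(-2103, -1))) = Add(Mul(-3254, Pow(Add(Add(845, Mul(-1, Add(8, -2))), -378), -1)), Mul(-4053, Rational(-1, 2103))) = Add(Mul(-3254, Pow(Add(Add(845, Mul(-1, 6)), -378), -1)), Rational(1351, 701)) = Add(Mul(-3254, Pow(Add(Add(845, -6), -378), -1)), Rational(1351, 701)) = Add(Mul(-3254, Pow(Add(839, -378), -1)), Rational(1351, 701)) = Add(Mul(-3254, Pow(461, -1)), Rational(1351, 701)) = Add(Mul(-3254, Rational(1, 461)), Rational(1351, 701)) = Add(Rational(-3254, 461), Rational(1351, 701)) = Rational(-1658243, 323161)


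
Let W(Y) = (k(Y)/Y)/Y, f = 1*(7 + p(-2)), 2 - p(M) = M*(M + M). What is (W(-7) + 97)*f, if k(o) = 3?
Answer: 4756/49 ≈ 97.061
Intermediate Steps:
p(M) = 2 - 2*M² (p(M) = 2 - M*(M + M) = 2 - M*2*M = 2 - 2*M²)
f = 1 (f = 1*(7 + (2 - 2*(-2)²)) = 1*(7 + (2 - 2*4)) = 1*(7 + (2 - 8)) = 1*(7 - 6) = 1*1 = 1)
W(Y) = 3/Y² (W(Y) = (3/Y)/Y = 3/Y²)
(W(-7) + 97)*f = (3/(-7)² + 97)*1 = (3*(1/49) + 97)*1 = (3/49 + 97)*1 = (4756/49)*1 = 4756/49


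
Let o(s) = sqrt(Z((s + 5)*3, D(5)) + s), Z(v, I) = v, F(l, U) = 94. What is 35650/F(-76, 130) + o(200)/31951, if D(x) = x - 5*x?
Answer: 17825/47 + sqrt(815)/31951 ≈ 379.26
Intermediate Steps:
D(x) = -4*x
o(s) = sqrt(15 + 4*s) (o(s) = sqrt((s + 5)*3 + s) = sqrt((5 + s)*3 + s) = sqrt((15 + 3*s) + s) = sqrt(15 + 4*s))
35650/F(-76, 130) + o(200)/31951 = 35650/94 + sqrt(15 + 4*200)/31951 = 35650*(1/94) + sqrt(15 + 800)*(1/31951) = 17825/47 + sqrt(815)*(1/31951) = 17825/47 + sqrt(815)/31951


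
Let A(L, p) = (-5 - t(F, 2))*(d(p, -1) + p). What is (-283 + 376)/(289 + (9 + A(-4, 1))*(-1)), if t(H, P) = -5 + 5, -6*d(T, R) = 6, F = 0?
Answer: 93/280 ≈ 0.33214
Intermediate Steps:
d(T, R) = -1 (d(T, R) = -1/6*6 = -1)
t(H, P) = 0
A(L, p) = 5 - 5*p (A(L, p) = (-5 - 1*0)*(-1 + p) = (-5 + 0)*(-1 + p) = -5*(-1 + p) = 5 - 5*p)
(-283 + 376)/(289 + (9 + A(-4, 1))*(-1)) = (-283 + 376)/(289 + (9 + (5 - 5*1))*(-1)) = 93/(289 + (9 + (5 - 5))*(-1)) = 93/(289 + (9 + 0)*(-1)) = 93/(289 + 9*(-1)) = 93/(289 - 9) = 93/280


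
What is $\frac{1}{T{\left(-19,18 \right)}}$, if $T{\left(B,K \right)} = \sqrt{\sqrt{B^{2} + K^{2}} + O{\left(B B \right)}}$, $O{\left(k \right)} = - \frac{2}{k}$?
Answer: $\frac{19}{\sqrt{-2 + 361 \sqrt{685}}} \approx 0.19549$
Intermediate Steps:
$T{\left(B,K \right)} = \sqrt{\sqrt{B^{2} + K^{2}} - \frac{2}{B^{2}}}$ ($T{\left(B,K \right)} = \sqrt{\sqrt{B^{2} + K^{2}} - \frac{2}{B B}} = \sqrt{\sqrt{B^{2} + K^{2}} - \frac{2}{B^{2}}}$)
$\frac{1}{T{\left(-19,18 \right)}} = \frac{1}{\sqrt{\sqrt{\left(-19\right)^{2} + 18^{2}} - \frac{2}{361}}} = \frac{1}{\sqrt{\sqrt{361 + 324} - \frac{2}{361}}} = \frac{1}{\sqrt{\sqrt{685} - \frac{2}{361}}} = \frac{1}{\sqrt{- \frac{2}{361} + \sqrt{685}}}$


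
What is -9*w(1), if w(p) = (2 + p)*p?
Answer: -27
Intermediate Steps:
w(p) = p*(2 + p)
-9*w(1) = -9*(2 + 1) = -9*3 = -27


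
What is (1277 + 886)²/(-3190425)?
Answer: -2163/1475 ≈ -1.4664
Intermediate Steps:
(1277 + 886)²/(-3190425) = 2163²*(-1/3190425) = 4678569*(-1/3190425) = -2163/1475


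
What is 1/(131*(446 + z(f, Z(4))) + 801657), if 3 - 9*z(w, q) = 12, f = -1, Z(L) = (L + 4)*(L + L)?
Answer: 1/859952 ≈ 1.1629e-6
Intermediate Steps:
Z(L) = 2*L*(4 + L) (Z(L) = (4 + L)*(2*L) = 2*L*(4 + L))
z(w, q) = -1 (z(w, q) = ⅓ - ⅑*12 = ⅓ - 4/3 = -1)
1/(131*(446 + z(f, Z(4))) + 801657) = 1/(131*(446 - 1) + 801657) = 1/(131*445 + 801657) = 1/(58295 + 801657) = 1/859952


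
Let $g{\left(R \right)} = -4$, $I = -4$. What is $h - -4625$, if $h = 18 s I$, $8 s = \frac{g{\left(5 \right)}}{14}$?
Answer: $\frac{32393}{7} \approx 4627.6$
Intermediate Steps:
$s = - \frac{1}{28}$ ($s = \frac{\left(-4\right) \frac{1}{14}}{8} = \frac{1}{8} \left(- \frac{2}{7}\right) = - \frac{1}{28} \approx -0.035714$)
$h = \frac{18}{7}$ ($h = 18 \left(- \frac{1}{28}\right) \left(-4\right) = \left(- \frac{9}{14}\right) \left(-4\right) = \frac{18}{7} \approx 2.5714$)
$h - -4625 = \frac{18}{7} - -4625 = \frac{18}{7} + 4625 = \frac{32393}{7}$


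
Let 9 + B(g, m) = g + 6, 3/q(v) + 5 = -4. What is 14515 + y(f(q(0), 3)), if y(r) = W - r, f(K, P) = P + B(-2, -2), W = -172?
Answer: 14345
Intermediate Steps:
q(v) = -⅓ (q(v) = 3/(-5 - 4) = 3/(-9) = 3*(-⅑) = -⅓)
B(g, m) = -3 + g (B(g, m) = -9 + (g + 6) = -9 + (6 + g) = -3 + g)
f(K, P) = -5 + P (f(K, P) = P + (-3 - 2) = P - 5 = -5 + P)
y(r) = -172 - r
14515 + y(f(q(0), 3)) = 14515 + (-172 - (-5 + 3)) = 14515 + (-172 - 1*(-2)) = 14515 + (-172 + 2) = 14515 - 170 = 14345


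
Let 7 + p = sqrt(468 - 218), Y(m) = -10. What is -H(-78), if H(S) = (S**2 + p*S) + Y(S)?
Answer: -6620 + 390*sqrt(10) ≈ -5386.7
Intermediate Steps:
p = -7 + 5*sqrt(10) (p = -7 + sqrt(468 - 218) = -7 + sqrt(250) = -7 + 5*sqrt(10) ≈ 8.8114)
H(S) = -10 + S**2 + S*(-7 + 5*sqrt(10)) (H(S) = (S**2 + (-7 + 5*sqrt(10))*S) - 10 = (S**2 + S*(-7 + 5*sqrt(10))) - 10 = -10 + S**2 + S*(-7 + 5*sqrt(10)))
-H(-78) = -(-10 + (-78)**2 - 1*(-78)*(7 - 5*sqrt(10))) = -(-10 + 6084 + (546 - 390*sqrt(10))) = -(6620 - 390*sqrt(10)) = -6620 + 390*sqrt(10)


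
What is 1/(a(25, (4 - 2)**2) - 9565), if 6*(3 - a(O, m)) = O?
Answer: -6/57397 ≈ -0.00010454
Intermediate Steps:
a(O, m) = 3 - O/6
1/(a(25, (4 - 2)**2) - 9565) = 1/((3 - 1/6*25) - 9565) = 1/((3 - 25/6) - 9565) = 1/(-7/6 - 9565) = 1/(-57397/6) = -6/57397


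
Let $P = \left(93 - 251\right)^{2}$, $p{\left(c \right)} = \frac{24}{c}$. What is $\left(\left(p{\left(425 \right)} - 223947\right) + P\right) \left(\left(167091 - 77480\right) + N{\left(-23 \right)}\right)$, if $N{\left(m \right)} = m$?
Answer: $- \frac{7576255676588}{425} \approx -1.7826 \cdot 10^{10}$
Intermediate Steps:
$P = 24964$ ($P = \left(-158\right)^{2} = 24964$)
$\left(\left(p{\left(425 \right)} - 223947\right) + P\right) \left(\left(167091 - 77480\right) + N{\left(-23 \right)}\right) = \left(\left(\frac{24}{425} - 223947\right) + 24964\right) \left(\left(167091 - 77480\right) - 23\right) = \left(\left(24 \cdot \frac{1}{425} - 223947\right) + 24964\right) \left(\left(167091 - 77480\right) - 23\right) = \left(\left(\frac{24}{425} - 223947\right) + 24964\right) \left(89611 - 23\right) = \left(- \frac{95177451}{425} + 24964\right) 89588 = \left(- \frac{84567751}{425}\right) 89588 = - \frac{7576255676588}{425}$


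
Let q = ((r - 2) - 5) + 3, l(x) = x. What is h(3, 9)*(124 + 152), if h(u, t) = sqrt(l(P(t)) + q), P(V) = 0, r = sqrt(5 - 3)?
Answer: 276*sqrt(-4 + sqrt(2)) ≈ 443.82*I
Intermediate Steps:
r = sqrt(2) ≈ 1.4142
q = -4 + sqrt(2) (q = ((sqrt(2) - 2) - 5) + 3 = ((-2 + sqrt(2)) - 5) + 3 = (-7 + sqrt(2)) + 3 = -4 + sqrt(2) ≈ -2.5858)
h(u, t) = sqrt(-4 + sqrt(2)) (h(u, t) = sqrt(0 + (-4 + sqrt(2))) = sqrt(-4 + sqrt(2)))
h(3, 9)*(124 + 152) = sqrt(-4 + sqrt(2))*(124 + 152) = sqrt(-4 + sqrt(2))*276 = 276*sqrt(-4 + sqrt(2))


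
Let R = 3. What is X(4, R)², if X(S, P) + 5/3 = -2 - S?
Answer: 529/9 ≈ 58.778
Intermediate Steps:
X(S, P) = -11/3 - S (X(S, P) = -5/3 + (-2 - S) = -11/3 - S)
X(4, R)² = (-11/3 - 1*4)² = (-11/3 - 4)² = (-23/3)² = 529/9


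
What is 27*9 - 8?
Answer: 235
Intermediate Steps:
27*9 - 8 = 243 - 8 = 235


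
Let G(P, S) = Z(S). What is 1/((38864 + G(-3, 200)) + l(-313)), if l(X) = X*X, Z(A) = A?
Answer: 1/137033 ≈ 7.2975e-6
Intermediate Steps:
G(P, S) = S
l(X) = X²
1/((38864 + G(-3, 200)) + l(-313)) = 1/((38864 + 200) + (-313)²) = 1/(39064 + 97969) = 1/137033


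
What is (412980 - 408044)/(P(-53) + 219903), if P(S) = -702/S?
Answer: 261608/11655561 ≈ 0.022445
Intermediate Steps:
(412980 - 408044)/(P(-53) + 219903) = (412980 - 408044)/(-702/(-53) + 219903) = 4936/(-702*(-1/53) + 219903) = 4936/(702/53 + 219903) = 4936/(11655561/53) = 4936*(53/11655561) = 261608/11655561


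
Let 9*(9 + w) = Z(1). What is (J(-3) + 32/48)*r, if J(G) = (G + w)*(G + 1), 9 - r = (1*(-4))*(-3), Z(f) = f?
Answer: -220/3 ≈ -73.333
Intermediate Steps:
w = -80/9 (w = -9 + (⅑)*1 = -9 + ⅑ = -80/9 ≈ -8.8889)
r = -3 (r = 9 - 1*(-4)*(-3) = 9 - (-4)*(-3) = 9 - 1*12 = 9 - 12 = -3)
J(G) = (1 + G)*(-80/9 + G) (J(G) = (G - 80/9)*(G + 1) = (-80/9 + G)*(1 + G) = (1 + G)*(-80/9 + G))
(J(-3) + 32/48)*r = ((-80/9 + (-3)² - 71/9*(-3)) + 32/48)*(-3) = ((-80/9 + 9 + 71/3) + 32*(1/48))*(-3) = (214/9 + ⅔)*(-3) = (220/9)*(-3) = -220/3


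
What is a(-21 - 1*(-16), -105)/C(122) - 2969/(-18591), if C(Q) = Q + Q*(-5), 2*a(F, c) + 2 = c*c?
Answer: -202030849/18144816 ≈ -11.134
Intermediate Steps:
a(F, c) = -1 + c**2/2 (a(F, c) = -1 + (c*c)/2 = -1 + c**2/2)
C(Q) = -4*Q (C(Q) = Q - 5*Q = -4*Q)
a(-21 - 1*(-16), -105)/C(122) - 2969/(-18591) = (-1 + (1/2)*(-105)**2)/((-4*122)) - 2969/(-18591) = (-1 + (1/2)*11025)/(-488) - 2969*(-1/18591) = (-1 + 11025/2)*(-1/488) + 2969/18591 = (11023/2)*(-1/488) + 2969/18591 = -11023/976 + 2969/18591 = -202030849/18144816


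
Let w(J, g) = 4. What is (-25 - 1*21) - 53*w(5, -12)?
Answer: -258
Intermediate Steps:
(-25 - 1*21) - 53*w(5, -12) = (-25 - 1*21) - 53*4 = (-25 - 21) - 212 = -46 - 212 = -258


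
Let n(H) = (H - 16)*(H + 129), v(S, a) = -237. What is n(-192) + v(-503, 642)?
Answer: 12867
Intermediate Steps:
n(H) = (-16 + H)*(129 + H)
n(-192) + v(-503, 642) = (-2064 + (-192)² + 113*(-192)) - 237 = (-2064 + 36864 - 21696) - 237 = 13104 - 237 = 12867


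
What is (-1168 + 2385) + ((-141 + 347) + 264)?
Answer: 1687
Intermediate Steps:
(-1168 + 2385) + ((-141 + 347) + 264) = 1217 + (206 + 264) = 1217 + 470 = 1687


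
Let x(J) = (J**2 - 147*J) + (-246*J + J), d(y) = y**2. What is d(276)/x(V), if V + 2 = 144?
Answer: -19044/8875 ≈ -2.1458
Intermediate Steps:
V = 142 (V = -2 + 144 = 142)
x(J) = J**2 - 392*J (x(J) = (J**2 - 147*J) - 245*J = J**2 - 392*J)
d(276)/x(V) = 276**2/((142*(-392 + 142))) = 76176/((142*(-250))) = 76176/(-35500) = 76176*(-1/35500) = -19044/8875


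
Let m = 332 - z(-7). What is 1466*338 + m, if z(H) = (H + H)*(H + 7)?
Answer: 495840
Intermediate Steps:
z(H) = 2*H*(7 + H) (z(H) = (2*H)*(7 + H) = 2*H*(7 + H))
m = 332 (m = 332 - 2*(-7)*(7 - 7) = 332 - 2*(-7)*0 = 332 - 1*0 = 332 + 0 = 332)
1466*338 + m = 1466*338 + 332 = 495508 + 332 = 495840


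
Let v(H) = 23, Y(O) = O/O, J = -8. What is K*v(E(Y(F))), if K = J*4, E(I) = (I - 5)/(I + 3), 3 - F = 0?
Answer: -736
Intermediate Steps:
F = 3 (F = 3 - 1*0 = 3 + 0 = 3)
Y(O) = 1
E(I) = (-5 + I)/(3 + I)
K = -32 (K = -8*4 = -32)
K*v(E(Y(F))) = -32*23 = -736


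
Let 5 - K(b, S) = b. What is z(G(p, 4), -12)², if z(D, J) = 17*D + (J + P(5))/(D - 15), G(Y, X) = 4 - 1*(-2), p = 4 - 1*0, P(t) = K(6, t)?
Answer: 866761/81 ≈ 10701.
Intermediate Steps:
K(b, S) = 5 - b
P(t) = -1 (P(t) = 5 - 1*6 = 5 - 6 = -1)
p = 4 (p = 4 + 0 = 4)
G(Y, X) = 6 (G(Y, X) = 4 + 2 = 6)
z(D, J) = 17*D + (-1 + J)/(-15 + D) (z(D, J) = 17*D + (J - 1)/(D - 15) = 17*D + (-1 + J)/(-15 + D))
z(G(p, 4), -12)² = ((-1 - 12 - 255*6 + 17*6²)/(-15 + 6))² = ((-1 - 12 - 1530 + 17*36)/(-9))² = (-(-1 - 12 - 1530 + 612)/9)² = (-⅑*(-931))² = (931/9)² = 866761/81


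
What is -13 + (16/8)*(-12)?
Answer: -37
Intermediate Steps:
-13 + (16/8)*(-12) = -13 + (16*(⅛))*(-12) = -13 + 2*(-12) = -13 - 24 = -37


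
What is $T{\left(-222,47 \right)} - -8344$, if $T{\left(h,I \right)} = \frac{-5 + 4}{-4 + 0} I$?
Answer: $\frac{33423}{4} \approx 8355.8$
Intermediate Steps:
$T{\left(h,I \right)} = \frac{I}{4}$ ($T{\left(h,I \right)} = - \frac{1}{-4} I = \left(-1\right) \left(- \frac{1}{4}\right) I = \frac{I}{4}$)
$T{\left(-222,47 \right)} - -8344 = \frac{1}{4} \cdot 47 - -8344 = \frac{47}{4} + \left(-7904 + 16248\right) = \frac{47}{4} + 8344 = \frac{33423}{4}$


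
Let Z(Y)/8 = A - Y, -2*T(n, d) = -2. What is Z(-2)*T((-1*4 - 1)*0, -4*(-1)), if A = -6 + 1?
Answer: -24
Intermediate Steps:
T(n, d) = 1 (T(n, d) = -1/2*(-2) = 1)
A = -5
Z(Y) = -40 - 8*Y (Z(Y) = 8*(-5 - Y) = -40 - 8*Y)
Z(-2)*T((-1*4 - 1)*0, -4*(-1)) = (-40 - 8*(-2))*1 = (-40 + 16)*1 = -24*1 = -24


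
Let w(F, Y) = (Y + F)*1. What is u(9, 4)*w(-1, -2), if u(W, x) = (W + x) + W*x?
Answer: -147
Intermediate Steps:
u(W, x) = W + x + W*x
w(F, Y) = F + Y (w(F, Y) = (F + Y)*1 = F + Y)
u(9, 4)*w(-1, -2) = (9 + 4 + 9*4)*(-1 - 2) = (9 + 4 + 36)*(-3) = 49*(-3) = -147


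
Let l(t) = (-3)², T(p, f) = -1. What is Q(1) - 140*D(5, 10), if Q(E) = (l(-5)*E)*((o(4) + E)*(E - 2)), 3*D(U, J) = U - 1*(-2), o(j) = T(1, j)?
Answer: -980/3 ≈ -326.67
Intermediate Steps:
o(j) = -1
l(t) = 9
D(U, J) = ⅔ + U/3 (D(U, J) = (U - 1*(-2))/3 = (U + 2)/3 = (2 + U)/3 = ⅔ + U/3)
Q(E) = 9*E*(-1 + E)*(-2 + E) (Q(E) = (9*E)*((-1 + E)*(E - 2)) = (9*E)*((-1 + E)*(-2 + E)) = 9*E*(-1 + E)*(-2 + E))
Q(1) - 140*D(5, 10) = 9*1*(2 + 1² - 3*1) - 140*(⅔ + (⅓)*5) = 9*1*(2 + 1 - 3) - 140*(⅔ + 5/3) = 9*1*0 - 140*7/3 = 0 - 980/3 = -980/3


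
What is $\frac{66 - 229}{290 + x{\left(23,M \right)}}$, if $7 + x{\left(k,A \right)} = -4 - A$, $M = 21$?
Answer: $- \frac{163}{258} \approx -0.63178$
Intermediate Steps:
$x{\left(k,A \right)} = -11 - A$ ($x{\left(k,A \right)} = -7 - \left(4 + A\right) = -11 - A$)
$\frac{66 - 229}{290 + x{\left(23,M \right)}} = \frac{66 - 229}{290 - 32} = - \frac{163}{290 - 32} = - \frac{163}{258}$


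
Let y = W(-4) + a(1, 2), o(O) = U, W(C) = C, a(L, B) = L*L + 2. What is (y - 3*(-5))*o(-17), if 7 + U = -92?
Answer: -1386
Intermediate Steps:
a(L, B) = 2 + L² (a(L, B) = L² + 2 = 2 + L²)
U = -99 (U = -7 - 92 = -99)
o(O) = -99
y = -1 (y = -4 + (2 + 1²) = -4 + (2 + 1) = -4 + 3 = -1)
(y - 3*(-5))*o(-17) = (-1 - 3*(-5))*(-99) = (-1 + 15)*(-99) = 14*(-99) = -1386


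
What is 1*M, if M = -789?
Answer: -789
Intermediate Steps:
1*M = 1*(-789) = -789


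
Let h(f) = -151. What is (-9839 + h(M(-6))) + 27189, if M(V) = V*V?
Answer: 17199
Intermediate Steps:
M(V) = V**2
(-9839 + h(M(-6))) + 27189 = (-9839 - 151) + 27189 = -9990 + 27189 = 17199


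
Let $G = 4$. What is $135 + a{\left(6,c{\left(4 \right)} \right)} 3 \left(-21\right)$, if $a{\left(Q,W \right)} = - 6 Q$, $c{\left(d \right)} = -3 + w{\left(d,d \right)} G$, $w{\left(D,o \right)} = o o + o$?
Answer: $2403$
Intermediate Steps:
$w{\left(D,o \right)} = o + o^{2}$ ($w{\left(D,o \right)} = o^{2} + o = o + o^{2}$)
$c{\left(d \right)} = -3 + 4 d \left(1 + d\right)$ ($c{\left(d \right)} = -3 + d \left(1 + d\right) 4 = -3 + 4 d \left(1 + d\right)$)
$135 + a{\left(6,c{\left(4 \right)} \right)} 3 \left(-21\right) = 135 + \left(-6\right) 6 \cdot 3 \left(-21\right) = 135 - -2268 = 135 + 2268 = 2403$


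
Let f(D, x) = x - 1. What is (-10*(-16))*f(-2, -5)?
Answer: -960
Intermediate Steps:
f(D, x) = -1 + x
(-10*(-16))*f(-2, -5) = (-10*(-16))*(-1 - 5) = 160*(-6) = -960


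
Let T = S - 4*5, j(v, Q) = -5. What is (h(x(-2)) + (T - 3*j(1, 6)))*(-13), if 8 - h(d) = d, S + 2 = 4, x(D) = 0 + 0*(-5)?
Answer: -65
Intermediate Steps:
x(D) = 0 (x(D) = 0 + 0 = 0)
S = 2 (S = -2 + 4 = 2)
T = -18 (T = 2 - 4*5 = 2 - 20 = -18)
h(d) = 8 - d
(h(x(-2)) + (T - 3*j(1, 6)))*(-13) = ((8 - 1*0) + (-18 - 3*(-5)))*(-13) = ((8 + 0) + (-18 + 15))*(-13) = (8 - 3)*(-13) = 5*(-13) = -65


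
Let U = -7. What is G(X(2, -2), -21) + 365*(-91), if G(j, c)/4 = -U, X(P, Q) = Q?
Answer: -33187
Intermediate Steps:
G(j, c) = 28 (G(j, c) = 4*(-1*(-7)) = 4*7 = 28)
G(X(2, -2), -21) + 365*(-91) = 28 + 365*(-91) = 28 - 33215 = -33187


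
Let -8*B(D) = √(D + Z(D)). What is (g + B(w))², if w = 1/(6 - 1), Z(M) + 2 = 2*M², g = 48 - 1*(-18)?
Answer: (2640 - I*√43)²/1600 ≈ 4356.0 - 21.64*I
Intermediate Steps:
g = 66 (g = 48 + 18 = 66)
Z(M) = -2 + 2*M²
w = ⅕ (w = 1/5 = ⅕ ≈ 0.20000)
B(D) = -√(-2 + D + 2*D²)/8 (B(D) = -√(D + (-2 + 2*D²))/8 = -√(-2 + D + 2*D²)/8)
(g + B(w))² = (66 - √(-2 + ⅕ + 2*(⅕)²)/8)² = (66 - √(-2 + ⅕ + 2*(1/25))/8)² = (66 - √(-2 + ⅕ + 2/25)/8)² = (66 - I*√43/40)²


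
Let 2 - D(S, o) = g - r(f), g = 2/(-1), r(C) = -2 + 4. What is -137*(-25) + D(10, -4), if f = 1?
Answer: 3431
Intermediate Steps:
r(C) = 2
g = -2 (g = 2*(-1) = -2)
D(S, o) = 6 (D(S, o) = 2 - (-2 - 1*2) = 2 - (-2 - 2) = 2 - 1*(-4) = 2 + 4 = 6)
-137*(-25) + D(10, -4) = -137*(-25) + 6 = 3425 + 6 = 3431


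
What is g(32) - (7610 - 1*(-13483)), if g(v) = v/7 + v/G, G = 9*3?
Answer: -3985489/189 ≈ -21087.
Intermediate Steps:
G = 27
g(v) = 34*v/189 (g(v) = v/7 + v/27 = 34*v/189)
g(32) - (7610 - 1*(-13483)) = (34/189)*32 - (7610 - 1*(-13483)) = 1088/189 - (7610 + 13483) = 1088/189 - 1*21093 = 1088/189 - 21093 = -3985489/189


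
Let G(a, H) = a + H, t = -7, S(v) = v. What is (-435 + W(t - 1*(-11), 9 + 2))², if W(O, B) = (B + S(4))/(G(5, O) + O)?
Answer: 31809600/169 ≈ 1.8822e+5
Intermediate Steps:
G(a, H) = H + a
W(O, B) = (4 + B)/(5 + 2*O) (W(O, B) = (B + 4)/((O + 5) + O) = (4 + B)/((5 + O) + O) = (4 + B)/(5 + 2*O))
(-435 + W(t - 1*(-11), 9 + 2))² = (-435 + (4 + (9 + 2))/(5 + 2*(-7 - 1*(-11))))² = (-435 + (4 + 11)/(5 + 2*(-7 + 11)))² = (-435 + 15/(5 + 2*4))² = (-435 + 15/(5 + 8))² = (-435 + 15/13)² = (-5640/13)² = 31809600/169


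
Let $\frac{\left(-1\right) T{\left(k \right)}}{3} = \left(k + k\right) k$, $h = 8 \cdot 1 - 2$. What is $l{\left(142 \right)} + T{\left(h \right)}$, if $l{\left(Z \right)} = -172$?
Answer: $-388$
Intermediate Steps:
$h = 6$ ($h = 8 - 2 = 6$)
$T{\left(k \right)} = - 6 k^{2}$ ($T{\left(k \right)} = - 3 \left(k + k\right) k = - 3 \cdot 2 k k = - 3 \cdot 2 k^{2} = - 6 k^{2}$)
$l{\left(142 \right)} + T{\left(h \right)} = -172 - 6 \cdot 6^{2} = -172 - 216 = -388$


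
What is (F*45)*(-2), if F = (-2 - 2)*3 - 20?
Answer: 2880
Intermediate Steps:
F = -32 (F = -4*3 - 20 = -12 - 20 = -32)
(F*45)*(-2) = -32*45*(-2) = -1440*(-2) = 2880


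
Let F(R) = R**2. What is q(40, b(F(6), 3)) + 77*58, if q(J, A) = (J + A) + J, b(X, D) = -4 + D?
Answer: 4545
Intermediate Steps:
q(J, A) = A + 2*J (q(J, A) = (A + J) + J = A + 2*J)
q(40, b(F(6), 3)) + 77*58 = ((-4 + 3) + 2*40) + 77*58 = (-1 + 80) + 4466 = 79 + 4466 = 4545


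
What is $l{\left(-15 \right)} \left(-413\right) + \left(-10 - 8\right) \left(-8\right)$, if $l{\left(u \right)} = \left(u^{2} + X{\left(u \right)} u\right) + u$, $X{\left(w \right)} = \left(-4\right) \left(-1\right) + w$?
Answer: $-154731$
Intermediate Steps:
$X{\left(w \right)} = 4 + w$
$l{\left(u \right)} = u + u^{2} + u \left(4 + u\right)$ ($l{\left(u \right)} = \left(u^{2} + \left(4 + u\right) u\right) + u = \left(u^{2} + u \left(4 + u\right)\right) + u = u + u^{2} + u \left(4 + u\right)$)
$l{\left(-15 \right)} \left(-413\right) + \left(-10 - 8\right) \left(-8\right) = - 15 \left(5 + 2 \left(-15\right)\right) \left(-413\right) + \left(-10 - 8\right) \left(-8\right) = - 15 \left(5 - 30\right) \left(-413\right) - -144 = \left(-15\right) \left(-25\right) \left(-413\right) + 144 = 375 \left(-413\right) + 144 = -154875 + 144 = -154731$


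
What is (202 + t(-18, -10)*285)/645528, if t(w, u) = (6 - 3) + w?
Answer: -4073/645528 ≈ -0.0063096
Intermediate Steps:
t(w, u) = 3 + w
(202 + t(-18, -10)*285)/645528 = (202 + (3 - 18)*285)/645528 = (202 - 15*285)*(1/645528) = (202 - 4275)*(1/645528) = -4073*1/645528 = -4073/645528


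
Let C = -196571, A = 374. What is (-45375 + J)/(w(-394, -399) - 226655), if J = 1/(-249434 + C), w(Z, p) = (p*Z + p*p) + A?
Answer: -10118738438/20098323315 ≈ -0.50346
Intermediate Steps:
w(Z, p) = 374 + p**2 + Z*p (w(Z, p) = (p*Z + p*p) + 374 = (Z*p + p**2) + 374 = (p**2 + Z*p) + 374 = 374 + p**2 + Z*p)
J = -1/446005 (J = 1/(-249434 - 196571) = 1/(-446005) = -1/446005 ≈ -2.2421e-6)
(-45375 + J)/(w(-394, -399) - 226655) = (-45375 - 1/446005)/((374 + (-399)**2 - 394*(-399)) - 226655) = -20237476876/(446005*((374 + 159201 + 157206) - 226655)) = -20237476876/(446005*(316781 - 226655)) = -20237476876/446005/90126 = -20237476876/446005*1/90126 = -10118738438/20098323315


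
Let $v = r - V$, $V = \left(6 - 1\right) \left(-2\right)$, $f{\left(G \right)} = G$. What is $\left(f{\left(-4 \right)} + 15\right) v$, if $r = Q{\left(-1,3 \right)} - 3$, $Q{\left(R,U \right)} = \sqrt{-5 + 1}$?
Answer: $77 + 22 i \approx 77.0 + 22.0 i$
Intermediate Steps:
$Q{\left(R,U \right)} = 2 i$ ($Q{\left(R,U \right)} = \sqrt{-4} = 2 i$)
$V = -10$ ($V = 5 \left(-2\right) = -10$)
$r = -3 + 2 i$ ($r = 2 i - 3 = -3 + 2 i \approx -3.0 + 2.0 i$)
$v = 7 + 2 i$ ($v = \left(-3 + 2 i\right) - -10 = \left(-3 + 2 i\right) + 10 = 7 + 2 i \approx 7.0 + 2.0 i$)
$\left(f{\left(-4 \right)} + 15\right) v = \left(-4 + 15\right) \left(7 + 2 i\right) = 11 \left(7 + 2 i\right) = 77 + 22 i$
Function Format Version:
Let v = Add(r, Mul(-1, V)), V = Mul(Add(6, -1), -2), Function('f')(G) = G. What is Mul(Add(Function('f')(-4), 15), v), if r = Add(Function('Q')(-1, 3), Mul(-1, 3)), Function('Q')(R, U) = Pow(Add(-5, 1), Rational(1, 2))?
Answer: Add(77, Mul(22, I)) ≈ Add(77.000, Mul(22.000, I))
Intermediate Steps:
Function('Q')(R, U) = Mul(2, I) (Function('Q')(R, U) = Pow(-4, Rational(1, 2)) = Mul(2, I))
V = -10 (V = Mul(5, -2) = -10)
r = Add(-3, Mul(2, I)) (r = Add(Mul(2, I), Mul(-1, 3)) = Add(Mul(2, I), -3) = Add(-3, Mul(2, I)) ≈ Add(-3.0000, Mul(2.0000, I)))
v = Add(7, Mul(2, I)) (v = Add(Add(-3, Mul(2, I)), Mul(-1, -10)) = Add(Add(-3, Mul(2, I)), 10) = Add(7, Mul(2, I)) ≈ Add(7.0000, Mul(2.0000, I)))
Mul(Add(Function('f')(-4), 15), v) = Mul(Add(-4, 15), Add(7, Mul(2, I))) = Mul(11, Add(7, Mul(2, I))) = Add(77, Mul(22, I))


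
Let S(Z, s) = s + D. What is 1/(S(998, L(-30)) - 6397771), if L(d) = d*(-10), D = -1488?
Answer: -1/6398959 ≈ -1.5628e-7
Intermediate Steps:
L(d) = -10*d
S(Z, s) = -1488 + s (S(Z, s) = s - 1488 = -1488 + s)
1/(S(998, L(-30)) - 6397771) = 1/((-1488 - 10*(-30)) - 6397771) = 1/((-1488 + 300) - 6397771) = 1/(-1188 - 6397771) = 1/(-6398959) = -1/6398959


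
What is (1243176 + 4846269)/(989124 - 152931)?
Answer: 2029815/278731 ≈ 7.2823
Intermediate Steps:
(1243176 + 4846269)/(989124 - 152931) = 6089445/836193 = 6089445*(1/836193) = 2029815/278731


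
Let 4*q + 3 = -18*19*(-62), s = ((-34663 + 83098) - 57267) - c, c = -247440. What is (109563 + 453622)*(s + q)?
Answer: 549461871105/4 ≈ 1.3737e+11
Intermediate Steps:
s = 238608 (s = ((-34663 + 83098) - 57267) - 1*(-247440) = (48435 - 57267) + 247440 = -8832 + 247440 = 238608)
q = 21201/4 (q = -¾ + (-18*19*(-62))/4 = -¾ + (-342*(-62))/4 = -¾ + (¼)*21204 = -¾ + 5301 = 21201/4 ≈ 5300.3)
(109563 + 453622)*(s + q) = (109563 + 453622)*(238608 + 21201/4) = 563185*(975633/4) = 549461871105/4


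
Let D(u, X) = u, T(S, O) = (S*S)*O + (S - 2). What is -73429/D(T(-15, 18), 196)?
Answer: -73429/4033 ≈ -18.207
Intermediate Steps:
T(S, O) = -2 + S + O*S**2 (T(S, O) = S**2*O + (-2 + S) = O*S**2 + (-2 + S) = -2 + S + O*S**2)
-73429/D(T(-15, 18), 196) = -73429/(-2 - 15 + 18*(-15)**2) = -73429/(-2 - 15 + 18*225) = -73429/(-2 - 15 + 4050) = -73429/4033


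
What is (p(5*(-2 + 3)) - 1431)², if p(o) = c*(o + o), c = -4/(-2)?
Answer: 1990921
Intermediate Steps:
c = 2 (c = -4*(-½) = 2)
p(o) = 4*o (p(o) = 2*(o + o) = 2*(2*o) = 4*o)
(p(5*(-2 + 3)) - 1431)² = (4*(5*(-2 + 3)) - 1431)² = (4*(5*1) - 1431)² = (4*5 - 1431)² = (20 - 1431)² = (-1411)² = 1990921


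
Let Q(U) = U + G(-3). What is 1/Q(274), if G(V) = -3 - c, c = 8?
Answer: 1/263 ≈ 0.0038023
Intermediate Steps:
G(V) = -11 (G(V) = -3 - 1*8 = -3 - 8 = -11)
Q(U) = -11 + U (Q(U) = U - 11 = -11 + U)
1/Q(274) = 1/(-11 + 274) = 1/263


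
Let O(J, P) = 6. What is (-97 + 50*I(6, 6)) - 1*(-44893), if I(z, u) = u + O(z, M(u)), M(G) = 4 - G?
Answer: 45396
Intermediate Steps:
I(z, u) = 6 + u (I(z, u) = u + 6 = 6 + u)
(-97 + 50*I(6, 6)) - 1*(-44893) = (-97 + 50*(6 + 6)) - 1*(-44893) = (-97 + 50*12) + 44893 = (-97 + 600) + 44893 = 503 + 44893 = 45396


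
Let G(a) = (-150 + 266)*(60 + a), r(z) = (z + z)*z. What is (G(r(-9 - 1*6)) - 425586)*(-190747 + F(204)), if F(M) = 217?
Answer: 69815145780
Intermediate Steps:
r(z) = 2*z**2 (r(z) = (2*z)*z = 2*z**2)
G(a) = 6960 + 116*a (G(a) = 116*(60 + a) = 6960 + 116*a)
(G(r(-9 - 1*6)) - 425586)*(-190747 + F(204)) = ((6960 + 116*(2*(-9 - 1*6)**2)) - 425586)*(-190747 + 217) = ((6960 + 116*(2*(-9 - 6)**2)) - 425586)*(-190530) = ((6960 + 116*(2*(-15)**2)) - 425586)*(-190530) = ((6960 + 116*(2*225)) - 425586)*(-190530) = ((6960 + 116*450) - 425586)*(-190530) = ((6960 + 52200) - 425586)*(-190530) = (59160 - 425586)*(-190530) = -366426*(-190530) = 69815145780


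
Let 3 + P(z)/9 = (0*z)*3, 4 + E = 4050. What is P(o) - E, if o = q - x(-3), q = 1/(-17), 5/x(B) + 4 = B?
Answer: -4073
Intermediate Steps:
E = 4046 (E = -4 + 4050 = 4046)
x(B) = 5/(-4 + B)
q = -1/17 ≈ -0.058824
o = 78/119 (o = -1/17 - 5/(-4 - 3) = -1/17 - 5/(-7) = -1/17 - 5*(-1)/7 = -1/17 - 1*(-5/7) = -1/17 + 5/7 = 78/119 ≈ 0.65546)
P(z) = -27 (P(z) = -27 + 9*((0*z)*3) = -27 + 9*(0*3) = -27 + 9*0 = -27 + 0 = -27)
P(o) - E = -27 - 1*4046 = -27 - 4046 = -4073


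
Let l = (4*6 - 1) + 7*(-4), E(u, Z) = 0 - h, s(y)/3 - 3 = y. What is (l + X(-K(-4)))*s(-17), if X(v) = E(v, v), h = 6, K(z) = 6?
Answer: 462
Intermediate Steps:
s(y) = 9 + 3*y
E(u, Z) = -6 (E(u, Z) = 0 - 1*6 = 0 - 6 = -6)
X(v) = -6
l = -5 (l = (24 - 1) - 28 = 23 - 28 = -5)
(l + X(-K(-4)))*s(-17) = (-5 - 6)*(9 + 3*(-17)) = -11*(9 - 51) = -11*(-42) = 462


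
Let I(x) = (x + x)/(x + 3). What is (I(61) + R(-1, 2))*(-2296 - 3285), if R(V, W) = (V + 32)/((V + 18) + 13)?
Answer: -7874791/480 ≈ -16406.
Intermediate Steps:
R(V, W) = (32 + V)/(31 + V) (R(V, W) = (32 + V)/((18 + V) + 13) = (32 + V)/(31 + V))
I(x) = 2*x/(3 + x) (I(x) = (2*x)/(3 + x) = 2*x/(3 + x))
(I(61) + R(-1, 2))*(-2296 - 3285) = (2*61/(3 + 61) + (32 - 1)/(31 - 1))*(-2296 - 3285) = (2*61/64 + 31/30)*(-5581) = (2*61*(1/64) + (1/30)*31)*(-5581) = (61/32 + 31/30)*(-5581) = (1411/480)*(-5581) = -7874791/480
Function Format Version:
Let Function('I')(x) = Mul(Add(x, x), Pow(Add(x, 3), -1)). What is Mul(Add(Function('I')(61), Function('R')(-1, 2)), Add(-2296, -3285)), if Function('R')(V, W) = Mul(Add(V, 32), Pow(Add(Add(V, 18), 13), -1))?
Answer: Rational(-7874791, 480) ≈ -16406.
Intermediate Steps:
Function('R')(V, W) = Mul(Pow(Add(31, V), -1), Add(32, V)) (Function('R')(V, W) = Mul(Add(32, V), Pow(Add(Add(18, V), 13), -1)) = Mul(Add(32, V), Pow(Add(31, V), -1)) = Mul(Pow(Add(31, V), -1), Add(32, V)))
Function('I')(x) = Mul(2, x, Pow(Add(3, x), -1)) (Function('I')(x) = Mul(Mul(2, x), Pow(Add(3, x), -1)) = Mul(2, x, Pow(Add(3, x), -1)))
Mul(Add(Function('I')(61), Function('R')(-1, 2)), Add(-2296, -3285)) = Mul(Add(Mul(2, 61, Pow(Add(3, 61), -1)), Mul(Pow(Add(31, -1), -1), Add(32, -1))), Add(-2296, -3285)) = Mul(Add(Mul(2, 61, Pow(64, -1)), Mul(Pow(30, -1), 31)), -5581) = Mul(Add(Mul(2, 61, Rational(1, 64)), Mul(Rational(1, 30), 31)), -5581) = Mul(Add(Rational(61, 32), Rational(31, 30)), -5581) = Mul(Rational(1411, 480), -5581) = Rational(-7874791, 480)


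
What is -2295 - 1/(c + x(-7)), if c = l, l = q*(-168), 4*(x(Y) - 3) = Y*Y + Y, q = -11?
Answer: -8544287/3723 ≈ -2295.0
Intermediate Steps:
x(Y) = 3 + Y/4 + Y**2/4 (x(Y) = 3 + (Y*Y + Y)/4 = 3 + (Y**2 + Y)/4 = 3 + (Y + Y**2)/4 = 3 + (Y/4 + Y**2/4) = 3 + Y/4 + Y**2/4)
l = 1848 (l = -11*(-168) = 1848)
c = 1848
-2295 - 1/(c + x(-7)) = -2295 - 1/(1848 + (3 + (1/4)*(-7) + (1/4)*(-7)**2)) = -2295 - 1/(1848 + (3 - 7/4 + (1/4)*49)) = -2295 - 1/(1848 + (3 - 7/4 + 49/4)) = -2295 - 1/(1848 + 27/2) = -2295 - 1/3723/2 = -2295 - 1*2/3723 = -2295 - 2/3723 = -8544287/3723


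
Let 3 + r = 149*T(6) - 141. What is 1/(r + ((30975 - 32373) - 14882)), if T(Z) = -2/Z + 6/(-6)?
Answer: -3/49868 ≈ -6.0159e-5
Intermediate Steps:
T(Z) = -1 - 2/Z (T(Z) = -2/Z + 6*(-⅙) = -2/Z - 1 = -1 - 2/Z)
r = -1028/3 (r = -3 + (149*((-2 - 1*6)/6) - 141) = -3 + (149*((-2 - 6)/6) - 141) = -3 + (149*((⅙)*(-8)) - 141) = -3 + (149*(-4/3) - 141) = -3 + (-596/3 - 141) = -3 - 1019/3 = -1028/3 ≈ -342.67)
1/(r + ((30975 - 32373) - 14882)) = 1/(-1028/3 + ((30975 - 32373) - 14882)) = 1/(-1028/3 + (-1398 - 14882)) = 1/(-1028/3 - 16280) = 1/(-49868/3) = -3/49868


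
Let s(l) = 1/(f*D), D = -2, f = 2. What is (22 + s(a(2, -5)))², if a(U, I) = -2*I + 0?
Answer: 7569/16 ≈ 473.06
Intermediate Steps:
a(U, I) = -2*I
s(l) = -¼ (s(l) = 1/(2*(-2)) = (½)*(-½) = -¼)
(22 + s(a(2, -5)))² = (22 - ¼)² = (87/4)² = 7569/16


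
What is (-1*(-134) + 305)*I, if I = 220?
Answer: 96580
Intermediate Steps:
(-1*(-134) + 305)*I = (-1*(-134) + 305)*220 = (134 + 305)*220 = 439*220 = 96580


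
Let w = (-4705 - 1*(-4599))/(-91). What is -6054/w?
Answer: -275457/53 ≈ -5197.3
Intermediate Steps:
w = 106/91 (w = (-4705 + 4599)*(-1/91) = -106*(-1/91) = 106/91 ≈ 1.1648)
-6054/w = -6054/106/91 = -6054*91/106 = -275457/53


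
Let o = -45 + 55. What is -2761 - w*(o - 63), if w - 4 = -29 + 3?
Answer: -3927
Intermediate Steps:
o = 10
w = -22 (w = 4 + (-29 + 3) = 4 - 26 = -22)
-2761 - w*(o - 63) = -2761 - (-22)*(10 - 63) = -2761 - (-22)*(-53) = -2761 - 1*1166 = -2761 - 1166 = -3927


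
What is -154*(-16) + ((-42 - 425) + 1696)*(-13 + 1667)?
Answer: 2035230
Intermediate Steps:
-154*(-16) + ((-42 - 425) + 1696)*(-13 + 1667) = 2464 + (-467 + 1696)*1654 = 2464 + 1229*1654 = 2464 + 2032766 = 2035230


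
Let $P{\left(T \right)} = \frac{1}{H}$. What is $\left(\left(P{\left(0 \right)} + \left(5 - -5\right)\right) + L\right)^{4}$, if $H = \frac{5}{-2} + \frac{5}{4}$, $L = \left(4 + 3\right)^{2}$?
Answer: $\frac{7170871761}{625} \approx 1.1473 \cdot 10^{7}$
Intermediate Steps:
$L = 49$ ($L = 7^{2} = 49$)
$H = - \frac{5}{4}$ ($H = 5 \left(- \frac{1}{2}\right) + 5 \cdot \frac{1}{4} = - \frac{5}{2} + \frac{5}{4} = - \frac{5}{4} \approx -1.25$)
$P{\left(T \right)} = - \frac{4}{5}$ ($P{\left(T \right)} = \frac{1}{- \frac{5}{4}} = - \frac{4}{5}$)
$\left(\left(P{\left(0 \right)} + \left(5 - -5\right)\right) + L\right)^{4} = \left(\left(- \frac{4}{5} + \left(5 - -5\right)\right) + 49\right)^{4} = \left(\left(- \frac{4}{5} + \left(5 + 5\right)\right) + 49\right)^{4} = \left(\left(- \frac{4}{5} + 10\right) + 49\right)^{4} = \left(\frac{46}{5} + 49\right)^{4} = \left(\frac{291}{5}\right)^{4} = \frac{7170871761}{625}$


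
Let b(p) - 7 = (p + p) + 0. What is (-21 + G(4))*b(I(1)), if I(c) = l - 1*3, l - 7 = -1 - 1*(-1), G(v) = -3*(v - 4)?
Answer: -315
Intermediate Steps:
G(v) = 12 - 3*v (G(v) = -3*(-4 + v) = 12 - 3*v)
l = 7 (l = 7 + (-1 - 1*(-1)) = 7 + (-1 + 1) = 7 + 0 = 7)
I(c) = 4 (I(c) = 7 - 1*3 = 7 - 3 = 4)
b(p) = 7 + 2*p (b(p) = 7 + ((p + p) + 0) = 7 + (2*p + 0) = 7 + 2*p)
(-21 + G(4))*b(I(1)) = (-21 + (12 - 3*4))*(7 + 2*4) = (-21 + (12 - 12))*(7 + 8) = (-21 + 0)*15 = -21*15 = -315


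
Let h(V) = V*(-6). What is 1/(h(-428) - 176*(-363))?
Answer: 1/66456 ≈ 1.5048e-5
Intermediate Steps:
h(V) = -6*V
1/(h(-428) - 176*(-363)) = 1/(-6*(-428) - 176*(-363)) = 1/(2568 + 63888) = 1/66456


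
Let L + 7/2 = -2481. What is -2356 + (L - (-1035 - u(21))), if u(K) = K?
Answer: -7569/2 ≈ -3784.5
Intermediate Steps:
L = -4969/2 (L = -7/2 - 2481 = -4969/2 ≈ -2484.5)
-2356 + (L - (-1035 - u(21))) = -2356 + (-4969/2 - (-1035 - 1*21)) = -2356 + (-4969/2 - (-1035 - 21)) = -2356 + (-4969/2 - 1*(-1056)) = -2356 + (-4969/2 + 1056) = -2356 - 2857/2 = -7569/2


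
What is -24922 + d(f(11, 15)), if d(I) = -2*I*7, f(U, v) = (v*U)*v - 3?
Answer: -59530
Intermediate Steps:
f(U, v) = -3 + U*v**2 (f(U, v) = (U*v)*v - 3 = U*v**2 - 3 = -3 + U*v**2)
d(I) = -14*I
-24922 + d(f(11, 15)) = -24922 - 14*(-3 + 11*15**2) = -24922 - 14*(-3 + 11*225) = -24922 - 14*(-3 + 2475) = -24922 - 14*2472 = -24922 - 34608 = -59530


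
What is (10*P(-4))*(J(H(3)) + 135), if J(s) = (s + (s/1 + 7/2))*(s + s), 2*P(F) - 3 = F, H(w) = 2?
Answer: -825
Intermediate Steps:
P(F) = 3/2 + F/2
J(s) = 2*s*(7/2 + 2*s) (J(s) = (s + (s*1 + 7*(1/2)))*(2*s) = (s + (s + 7/2))*(2*s) = (s + (7/2 + s))*(2*s) = (7/2 + 2*s)*(2*s) = 2*s*(7/2 + 2*s))
(10*P(-4))*(J(H(3)) + 135) = (10*(3/2 + (1/2)*(-4)))*(2*(7 + 4*2) + 135) = (10*(3/2 - 2))*(2*(7 + 8) + 135) = (10*(-1/2))*(2*15 + 135) = -5*(30 + 135) = -5*165 = -825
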